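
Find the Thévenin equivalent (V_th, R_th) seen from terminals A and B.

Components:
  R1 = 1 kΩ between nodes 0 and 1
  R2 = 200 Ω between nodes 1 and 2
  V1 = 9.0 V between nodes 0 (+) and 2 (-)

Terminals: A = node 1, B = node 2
Step 1 — V_th is the open-circuit voltage V_A - V_B (nothing connected across the terminals).
Nodal analysis, taking node 2 as the 0 V reference.
Source V1 fixes V_0 = 9 V.
KCL at each unknown node (sum of currents leaving = 0; resistances in Ω):
  Node 1: (V_1 - 9)/1000 + (V_1 - 0)/200 = 0
Collecting terms: 0.006 × V_1 = 0.009  =>  V_1 = 1.5 V
V_th = V_1 - V_2 = 1.5 - 0 = 1.5 V
Step 2 — R_th: zero the source — replace V1 by a short circuit (node 2 merges into node 0) — and find the resistance seen between A (node 1) and B (node 0).
Reduce the network between node 1 (A) and node 0 (B) by series/parallel combination:
  Rp1 = R1 ‖ R2 (parallel, both between nodes 0 and 1) = 1/(1/1000 + 1/200) = 166.7 Ω
R_th = 166.7 Ω

Final answer: V_th = 1.5 V, R_th = 166.7 Ω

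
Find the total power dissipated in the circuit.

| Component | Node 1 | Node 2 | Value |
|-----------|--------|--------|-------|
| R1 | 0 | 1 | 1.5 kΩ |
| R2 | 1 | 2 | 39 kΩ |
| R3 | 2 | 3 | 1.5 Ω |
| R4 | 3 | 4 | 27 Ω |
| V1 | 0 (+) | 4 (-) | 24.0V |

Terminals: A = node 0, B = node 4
Nodal analysis, taking node 4 as the 0 V reference.
Source V1 fixes V_0 = 24 V.
KCL at each unknown node (sum of currents leaving = 0; resistances in Ω):
  Node 1: (V_1 - 24)/1500 + (V_1 - V_2)/39000 = 0
  Node 2: (V_2 - V_1)/39000 + (V_2 - V_3)/1.5 = 0
  Node 3: (V_3 - V_2)/1.5 + (V_3 - 0)/27 = 0
Collecting terms (coefficients in siemens):
  0.0006923·V_1 - 0.00002564·V_2 = 0.016
  0.6667·V_2 - 0.00002564·V_1 - 0.6667·V_3 = 0
  0.7037·V_3 - 0.6667·V_2 = 0
Solving these 3 simultaneous equations (Gaussian elimination) gives:
  V_1 = 23.11 V, V_2 = 0.01688 V, V_3 = 0.01599 V
Power in each resistor, P = (ΔV)²/R:
  P_R1 = (24 - 23.11)²/1500 = 0.000526 W
  P_R2 = (23.11 - 0.01688)²/39000 = 0.01368 W
  P_R3 = (0.01688 - 0.01599)²/1.5 = 0.000000526 W
  P_R4 = (0.01599 - 0)²/27 = 0.000009468 W
P_total = P_R1 + P_R2 + P_R3 + P_R4 = 0.01421 W

Final answer: 0.01421 W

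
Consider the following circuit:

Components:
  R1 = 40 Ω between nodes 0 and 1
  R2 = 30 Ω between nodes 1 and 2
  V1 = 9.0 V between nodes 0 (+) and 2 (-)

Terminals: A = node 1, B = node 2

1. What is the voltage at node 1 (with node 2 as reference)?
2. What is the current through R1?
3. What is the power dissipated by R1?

Nodal analysis, taking node 2 as the 0 V reference.
Source V1 fixes V_0 = 9 V.
KCL at each unknown node (sum of currents leaving = 0; resistances in Ω):
  Node 1: (V_1 - 9)/40 + (V_1 - 0)/30 = 0
Collecting terms: 0.05833 × V_1 = 0.225  =>  V_1 = 3.857 V
Part 1:
  Read off the nodal solution: V_1 = 3.857 V
Part 2:
  I_R1 = (V_0 - V_1)/R1 = (9 - 3.857)/40 = 0.1286 A
  Magnitude: I_R1 = 0.1286 A
Part 3:
  I_R1 = (V_0 - V_1)/R1 = (9 - 3.857)/40 = 0.1286 A
  P_R1 = I_R1² × R1 = (0.1286)² × 40 = 0.6612 W

Final answers:
1. V_1 = 3.857 V
2. I_R1 = 0.1286 A
3. P_R1 = 0.6612 W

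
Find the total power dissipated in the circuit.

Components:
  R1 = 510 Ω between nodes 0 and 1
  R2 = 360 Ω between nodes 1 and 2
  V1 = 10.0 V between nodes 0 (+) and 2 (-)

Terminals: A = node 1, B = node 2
Nodal analysis, taking node 2 as the 0 V reference.
Source V1 fixes V_0 = 10 V.
KCL at each unknown node (sum of currents leaving = 0; resistances in Ω):
  Node 1: (V_1 - 10)/510 + (V_1 - 0)/360 = 0
Collecting terms: 0.004739 × V_1 = 0.01961  =>  V_1 = 4.138 V
Power in each resistor, P = (ΔV)²/R:
  P_R1 = (10 - 4.138)²/510 = 0.06738 W
  P_R2 = (4.138 - 0)²/360 = 0.04756 W
P_total = P_R1 + P_R2 = 0.1149 W

Final answer: 0.1149 W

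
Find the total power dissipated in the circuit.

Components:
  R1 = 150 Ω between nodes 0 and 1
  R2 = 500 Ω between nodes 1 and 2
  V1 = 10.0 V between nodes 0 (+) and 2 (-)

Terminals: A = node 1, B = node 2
Nodal analysis, taking node 2 as the 0 V reference.
Source V1 fixes V_0 = 10 V.
KCL at each unknown node (sum of currents leaving = 0; resistances in Ω):
  Node 1: (V_1 - 10)/150 + (V_1 - 0)/500 = 0
Collecting terms: 0.008667 × V_1 = 0.06667  =>  V_1 = 7.692 V
Power in each resistor, P = (ΔV)²/R:
  P_R1 = (10 - 7.692)²/150 = 0.0355 W
  P_R2 = (7.692 - 0)²/500 = 0.1183 W
P_total = P_R1 + P_R2 = 0.1538 W

Final answer: 0.1538 W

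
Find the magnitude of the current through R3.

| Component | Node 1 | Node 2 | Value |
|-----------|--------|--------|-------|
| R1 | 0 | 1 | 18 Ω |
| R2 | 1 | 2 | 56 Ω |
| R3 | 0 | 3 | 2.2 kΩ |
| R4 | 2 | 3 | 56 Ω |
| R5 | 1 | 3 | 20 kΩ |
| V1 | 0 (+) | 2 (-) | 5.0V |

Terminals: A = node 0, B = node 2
Nodal analysis, taking node 2 as the 0 V reference.
Source V1 fixes V_0 = 5 V.
KCL at each unknown node (sum of currents leaving = 0; resistances in Ω):
  Node 1: (V_1 - 5)/18 + (V_1 - 0)/56 + (V_1 - V_3)/20000 = 0
  Node 3: (V_3 - 5)/2200 + (V_3 - 0)/56 + (V_3 - V_1)/20000 = 0
Collecting terms (coefficients in siemens):
  0.07346·V_1 - 0.00005·V_3 = 0.2778
  0.01836·V_3 - 0.00005·V_1 = 0.002273
Determinant D = (0.07346)(0.01836) - (-0.00005)(-0.00005) = 0.001349
V_1 = [(0.2778)(0.01836) - (-0.00005)(0.002273)]/D = 3.781 V
V_3 = [(0.07346)(0.002273) - (0.2778)(-0.00005)]/D = 0.1341 V
I_R3 = (V_0 - V_3)/R3 = (5 - 0.1341)/2200 = 0.002212 A
|I_R3| = 0.002212 A

Final answer: |I_R3| = 0.002212 A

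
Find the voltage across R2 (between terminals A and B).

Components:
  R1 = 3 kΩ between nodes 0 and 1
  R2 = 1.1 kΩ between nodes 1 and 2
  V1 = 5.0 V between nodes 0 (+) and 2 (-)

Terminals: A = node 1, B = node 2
R1 and R2 are in series across V1 (node 0 → node 1 → node 2), and the output A–B is taken across R2, so this is a voltage divider.
Series current: I = V1/(R1 + R2) = 5/(3000 + 1100) = 5/4100 = 0.00122 A
V_R2 = I × R2 = V1 × R2/(R1 + R2) = 5 × 1100/4100 = 1.341 V

Final answer: 1.341 V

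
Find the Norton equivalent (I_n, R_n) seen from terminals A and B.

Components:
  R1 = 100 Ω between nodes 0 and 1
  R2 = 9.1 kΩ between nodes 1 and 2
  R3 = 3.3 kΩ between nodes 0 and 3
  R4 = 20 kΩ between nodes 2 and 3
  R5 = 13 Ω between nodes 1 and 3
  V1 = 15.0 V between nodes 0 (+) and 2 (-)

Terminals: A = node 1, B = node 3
Find the Thévenin equivalent first; then I_n = V_th/R_th and R_n = R_th.
Step 1 — V_th is the open-circuit voltage V_A - V_B (nothing connected across the terminals).
Nodal analysis, taking node 2 as the 0 V reference.
Source V1 fixes V_0 = 15 V.
KCL at each unknown node (sum of currents leaving = 0; resistances in Ω):
  Node 1: (V_1 - 15)/100 + (V_1 - 0)/9100 + (V_1 - V_3)/13 = 0
  Node 3: (V_3 - 15)/3300 + (V_3 - 0)/20000 + (V_3 - V_1)/13 = 0
Collecting terms (coefficients in siemens):
  0.08703·V_1 - 0.07692·V_3 = 0.15
  0.07728·V_3 - 0.07692·V_1 = 0.004545
Determinant D = (0.08703)(0.07728) - (-0.07692)(-0.07692) = 0.0008084
V_1 = [(0.15)(0.07728) - (-0.07692)(0.004545)]/D = 14.77 V
V_3 = [(0.08703)(0.004545) - (0.15)(-0.07692)]/D = 14.76 V
V_th = V_1 - V_3 = 14.77 - 14.76 = 0.00866 V
Step 2 — R_th: zero the source — replace V1 by a short circuit (node 2 merges into node 0) — and find the resistance seen between A (node 1) and B (node 3).
Reduce the network between node 1 (A) and node 3 (B) by series/parallel combination:
  Rp1 = R1 ‖ R2 (parallel, both between nodes 0 and 1) = 1/(1/100 + 1/9100) = 98.91 Ω
  Rp2 = R3 ‖ R4 (parallel, both between nodes 0 and 3) = 1/(1/3300 + 1/20000) = 2833 Ω
  Rs1 = Rp1 + Rp2 (series, joined only at node 0) = 98.91 + 2833 = 2932 Ω
  Rp3 = R5 ‖ Rs1 (parallel, both between nodes 1 and 3) = 1/(1/13 + 1/2932) = 12.94 Ω
R_th = 12.94 Ω
I_n = V_th/R_th = 0.00866/12.94 = 0.0006691 A, and R_n = R_th = 12.94 Ω

Final answer: I_n = 0.0006691 A, R_n = 12.94 Ω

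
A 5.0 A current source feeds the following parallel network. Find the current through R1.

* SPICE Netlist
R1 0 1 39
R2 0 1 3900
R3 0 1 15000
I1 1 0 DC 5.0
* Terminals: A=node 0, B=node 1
All resistors sit directly between nodes 0 and 1, so they are in parallel and share one voltage V; the full source current 5 A splits among them.
1/R_par = 1/39 + 1/3900 + 1/15000 = 0.02596 S  =>  R_par = 38.51 Ω
V = I × R_par = 5 × 38.51 = 192.6 V
I_R1 = V/R1 = 192.6/39 = 4.938 A

Final answer: 4.938 A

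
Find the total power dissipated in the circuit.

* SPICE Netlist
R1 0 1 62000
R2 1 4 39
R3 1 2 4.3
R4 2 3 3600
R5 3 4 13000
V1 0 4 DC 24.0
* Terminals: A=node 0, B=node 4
Nodal analysis, taking node 4 as the 0 V reference.
Source V1 fixes V_0 = 24 V.
KCL at each unknown node (sum of currents leaving = 0; resistances in Ω):
  Node 1: (V_1 - 24)/62000 + (V_1 - 0)/39 + (V_1 - V_2)/4.3 = 0
  Node 2: (V_2 - V_1)/4.3 + (V_2 - V_3)/3600 = 0
  Node 3: (V_3 - V_2)/3600 + (V_3 - 0)/13000 = 0
Collecting terms (coefficients in siemens):
  0.2582·V_1 - 0.2326·V_2 = 0.0003871
  0.2328·V_2 - 0.2326·V_1 - 0.0002778·V_3 = 0
  0.0003547·V_3 - 0.0002778·V_2 = 0
Solving these 3 simultaneous equations (Gaussian elimination) gives:
  V_1 = 0.01505 V, V_2 = 0.01505 V, V_3 = 0.01178 V
Power in each resistor, P = (ΔV)²/R:
  P_R1 = (24 - 0.01505)²/62000 = 0.009279 W
  P_R2 = (0.01505 - 0)²/39 = 0.000005809 W
  P_R3 = (0.01505 - 0.01505)²/4.3 = 0.000000000003534 W
  P_R4 = (0.01505 - 0.01178)²/3600 = 0.000000002958 W
  P_R5 = (0.01178 - 0)²/13000 = 0.00000001068 W
P_total = P_R1 + P_R2 + P_R3 + P_R4 + P_R5 = 0.009284 W

Final answer: 0.009284 W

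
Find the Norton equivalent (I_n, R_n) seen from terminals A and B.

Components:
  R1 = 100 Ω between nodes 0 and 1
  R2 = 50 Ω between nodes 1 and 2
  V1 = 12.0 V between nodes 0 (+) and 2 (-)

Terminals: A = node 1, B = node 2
Find the Thévenin equivalent first; then I_n = V_th/R_th and R_n = R_th.
Step 1 — V_th is the open-circuit voltage V_A - V_B (nothing connected across the terminals).
Nodal analysis, taking node 2 as the 0 V reference.
Source V1 fixes V_0 = 12 V.
KCL at each unknown node (sum of currents leaving = 0; resistances in Ω):
  Node 1: (V_1 - 12)/100 + (V_1 - 0)/50 = 0
Collecting terms: 0.03 × V_1 = 0.12  =>  V_1 = 4 V
V_th = V_1 - V_2 = 4 - 0 = 4 V
Step 2 — R_th: zero the source — replace V1 by a short circuit (node 2 merges into node 0) — and find the resistance seen between A (node 1) and B (node 0).
Reduce the network between node 1 (A) and node 0 (B) by series/parallel combination:
  Rp1 = R1 ‖ R2 (parallel, both between nodes 0 and 1) = 1/(1/100 + 1/50) = 33.33 Ω
R_th = 33.33 Ω
I_n = V_th/R_th = 4/33.33 = 0.12 A, and R_n = R_th = 33.33 Ω

Final answer: I_n = 0.12 A, R_n = 33.33 Ω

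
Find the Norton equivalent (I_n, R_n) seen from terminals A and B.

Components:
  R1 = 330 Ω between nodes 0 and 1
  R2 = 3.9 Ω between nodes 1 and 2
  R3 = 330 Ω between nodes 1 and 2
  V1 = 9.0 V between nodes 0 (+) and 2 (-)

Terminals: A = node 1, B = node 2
Find the Thévenin equivalent first; then I_n = V_th/R_th and R_n = R_th.
Step 1 — V_th is the open-circuit voltage V_A - V_B (nothing connected across the terminals).
Nodal analysis, taking node 2 as the 0 V reference.
Source V1 fixes V_0 = 9 V.
KCL at each unknown node (sum of currents leaving = 0; resistances in Ω):
  Node 1: (V_1 - 9)/330 + (V_1 - 0)/3.9 + (V_1 - 0)/330 = 0
Collecting terms: 0.2625 × V_1 = 0.02727  =>  V_1 = 0.1039 V
V_th = V_1 - V_2 = 0.1039 - 0 = 0.1039 V
Step 2 — R_th: zero the source — replace V1 by a short circuit (node 2 merges into node 0) — and find the resistance seen between A (node 1) and B (node 0).
Reduce the network between node 1 (A) and node 0 (B) by series/parallel combination:
  Rp1 = R1 ‖ R2 ‖ R3 (parallel, all between nodes 0 and 1) = 1/(1/330 + 1/3.9 + 1/330) = 3.81 Ω
R_th = 3.81 Ω
I_n = V_th/R_th = 0.1039/3.81 = 0.02727 A, and R_n = R_th = 3.81 Ω

Final answer: I_n = 0.02727 A, R_n = 3.81 Ω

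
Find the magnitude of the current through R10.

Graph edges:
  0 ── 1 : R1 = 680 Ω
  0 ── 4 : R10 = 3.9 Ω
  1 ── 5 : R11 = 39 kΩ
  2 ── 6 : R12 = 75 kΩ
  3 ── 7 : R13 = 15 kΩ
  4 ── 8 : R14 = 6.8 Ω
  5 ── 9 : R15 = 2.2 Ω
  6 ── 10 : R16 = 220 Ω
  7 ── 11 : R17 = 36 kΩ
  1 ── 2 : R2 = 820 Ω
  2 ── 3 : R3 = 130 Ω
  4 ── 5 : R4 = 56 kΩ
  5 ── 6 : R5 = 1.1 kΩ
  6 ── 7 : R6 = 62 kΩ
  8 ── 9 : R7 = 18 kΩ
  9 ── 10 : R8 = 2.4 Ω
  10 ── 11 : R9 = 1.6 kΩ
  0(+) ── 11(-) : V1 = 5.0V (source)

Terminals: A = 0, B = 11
Nodal analysis, taking node 11 as the 0 V reference.
Source V1 fixes V_0 = 5 V.
KCL at each unknown node (sum of currents leaving = 0; resistances in Ω):
  Node 1: (V_1 - 5)/680 + (V_1 - V_2)/820 + (V_1 - V_5)/39000 = 0
  Node 2: (V_2 - V_1)/820 + (V_2 - V_3)/130 + (V_2 - V_6)/75000 = 0
  Node 3: (V_3 - V_2)/130 + (V_3 - V_7)/15000 = 0
  Node 4: (V_4 - V_5)/56000 + (V_4 - 5)/3.9 + (V_4 - V_8)/6.8 = 0
  Node 5: (V_5 - V_4)/56000 + (V_5 - V_6)/1100 + (V_5 - V_1)/39000 + (V_5 - V_9)/2.2 = 0
  Node 6: (V_6 - V_5)/1100 + (V_6 - V_7)/62000 + (V_6 - V_2)/75000 + (V_6 - V_10)/220 = 0
  Node 7: (V_7 - V_6)/62000 + (V_7 - V_3)/15000 + (V_7 - 0)/36000 = 0
  Node 8: (V_8 - V_9)/18000 + (V_8 - V_4)/6.8 = 0
  Node 9: (V_9 - V_8)/18000 + (V_9 - V_10)/2.4 + (V_9 - V_5)/2.2 = 0
  Node 10: (V_10 - V_9)/2.4 + (V_10 - 0)/1600 + (V_10 - V_6)/220 = 0
Collecting terms (coefficients in siemens):
  0.002716·V_1 - 0.00122·V_2 - 0.00002564·V_5 = 0.007353
  0.008925·V_2 - 0.00122·V_1 - 0.007692·V_3 - 0.00001333·V_6 = 0
  0.007759·V_3 - 0.007692·V_2 - 0.00006667·V_7 = 0
  0.4035·V_4 - 0.00001786·V_5 - 0.1471·V_8 = 1.282
  0.4555·V_5 - 0.00002564·V_1 - 0.00001786·V_4 - 0.0009091·V_6 - 0.4545·V_9 = 0
  0.005484·V_6 - 0.00001333·V_2 - 0.0009091·V_5 - 0.00001613·V_7 - 0.004545·V_10 = 0
  0.0001106·V_7 - 0.00006667·V_3 - 0.00001613·V_6 = 0
  0.1471·V_8 - 0.1471·V_4 - 0.00005556·V_9 = 0
  0.8713·V_9 - 0.4545·V_5 - 0.00005556·V_8 - 0.4167·V_10 = 0
  0.4218·V_10 - 0.004545·V_6 - 0.4167·V_9 = 0
Solving these 10 simultaneous equations (Gaussian elimination) gives:
  V_1 = 4.816 V, V_2 = 4.679 V, V_3 = 4.664 V, V_4 = 4.999 V
  V_5 = 0.797 V, V_6 = 0.8115 V, V_7 = 2.93 V, V_8 = 4.997 V
  V_9 = 0.7966 V, V_10 = 0.7955 V
I_R10 = (V_0 - V_4)/R10 = (5 - 4.999)/3.9 = 0.0003084 A
|I_R10| = 0.0003084 A

Final answer: |I_R10| = 0.0003084 A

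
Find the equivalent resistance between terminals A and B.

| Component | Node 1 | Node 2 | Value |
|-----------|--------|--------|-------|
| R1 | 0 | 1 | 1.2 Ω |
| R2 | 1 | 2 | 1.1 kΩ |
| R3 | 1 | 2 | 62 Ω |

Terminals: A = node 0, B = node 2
Reduce the network between node 0 (A) and node 2 (B) by series/parallel combination:
  Rp1 = R2 ‖ R3 (parallel, both between nodes 1 and 2) = 1/(1/1100 + 1/62) = 58.69 Ω
  Rs1 = R1 + Rp1 (series, joined only at node 1) = 1.2 + 58.69 = 59.89 Ω
R_eq = 59.89 Ω

Final answer: 59.89 Ω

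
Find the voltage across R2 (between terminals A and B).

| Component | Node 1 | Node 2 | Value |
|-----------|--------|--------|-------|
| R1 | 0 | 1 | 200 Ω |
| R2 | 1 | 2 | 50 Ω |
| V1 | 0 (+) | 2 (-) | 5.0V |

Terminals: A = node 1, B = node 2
R1 and R2 are in series across V1 (node 0 → node 1 → node 2), and the output A–B is taken across R2, so this is a voltage divider.
Series current: I = V1/(R1 + R2) = 5/(200 + 50) = 5/250 = 0.02 A
V_R2 = I × R2 = V1 × R2/(R1 + R2) = 5 × 50/250 = 1 V

Final answer: 1 V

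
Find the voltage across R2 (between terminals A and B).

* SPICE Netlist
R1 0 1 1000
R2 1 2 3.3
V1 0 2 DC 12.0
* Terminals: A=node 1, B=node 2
R1 and R2 are in series across V1 (node 0 → node 1 → node 2), and the output A–B is taken across R2, so this is a voltage divider.
Series current: I = V1/(R1 + R2) = 12/(1000 + 3.3) = 12/1003 = 0.01196 A
V_R2 = I × R2 = V1 × R2/(R1 + R2) = 12 × 3.3/1003 = 0.03947 V

Final answer: 0.03947 V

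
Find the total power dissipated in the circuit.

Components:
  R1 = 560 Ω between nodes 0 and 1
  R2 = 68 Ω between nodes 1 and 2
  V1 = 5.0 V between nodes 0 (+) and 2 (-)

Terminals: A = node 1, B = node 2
Nodal analysis, taking node 2 as the 0 V reference.
Source V1 fixes V_0 = 5 V.
KCL at each unknown node (sum of currents leaving = 0; resistances in Ω):
  Node 1: (V_1 - 5)/560 + (V_1 - 0)/68 = 0
Collecting terms: 0.01649 × V_1 = 0.008929  =>  V_1 = 0.5414 V
Power in each resistor, P = (ΔV)²/R:
  P_R1 = (5 - 0.5414)²/560 = 0.0355 W
  P_R2 = (0.5414 - 0)²/68 = 0.004311 W
P_total = P_R1 + P_R2 = 0.03981 W

Final answer: 0.03981 W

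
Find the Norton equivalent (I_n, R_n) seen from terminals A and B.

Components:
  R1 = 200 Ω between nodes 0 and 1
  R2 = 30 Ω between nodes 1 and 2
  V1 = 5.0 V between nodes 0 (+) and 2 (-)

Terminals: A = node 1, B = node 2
Find the Thévenin equivalent first; then I_n = V_th/R_th and R_n = R_th.
Step 1 — V_th is the open-circuit voltage V_A - V_B (nothing connected across the terminals).
Nodal analysis, taking node 2 as the 0 V reference.
Source V1 fixes V_0 = 5 V.
KCL at each unknown node (sum of currents leaving = 0; resistances in Ω):
  Node 1: (V_1 - 5)/200 + (V_1 - 0)/30 = 0
Collecting terms: 0.03833 × V_1 = 0.025  =>  V_1 = 0.6522 V
V_th = V_1 - V_2 = 0.6522 - 0 = 0.6522 V
Step 2 — R_th: zero the source — replace V1 by a short circuit (node 2 merges into node 0) — and find the resistance seen between A (node 1) and B (node 0).
Reduce the network between node 1 (A) and node 0 (B) by series/parallel combination:
  Rp1 = R1 ‖ R2 (parallel, both between nodes 0 and 1) = 1/(1/200 + 1/30) = 26.09 Ω
R_th = 26.09 Ω
I_n = V_th/R_th = 0.6522/26.09 = 0.025 A, and R_n = R_th = 26.09 Ω

Final answer: I_n = 0.025 A, R_n = 26.09 Ω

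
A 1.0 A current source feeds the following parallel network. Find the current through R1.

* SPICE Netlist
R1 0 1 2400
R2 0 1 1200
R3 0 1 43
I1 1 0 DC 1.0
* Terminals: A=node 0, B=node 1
All resistors sit directly between nodes 0 and 1, so they are in parallel and share one voltage V; the full source current 1 A splits among them.
1/R_par = 1/2400 + 1/1200 + 1/43 = 0.02451 S  =>  R_par = 40.81 Ω
V = I × R_par = 1 × 40.81 = 40.81 V
I_R1 = V/R1 = 40.81/2400 = 0.017 A

Final answer: 0.017 A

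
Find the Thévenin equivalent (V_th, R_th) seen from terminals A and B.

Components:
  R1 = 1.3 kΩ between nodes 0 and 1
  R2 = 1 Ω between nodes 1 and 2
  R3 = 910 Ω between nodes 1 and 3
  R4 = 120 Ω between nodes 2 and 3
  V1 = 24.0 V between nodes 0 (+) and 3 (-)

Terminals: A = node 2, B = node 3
Step 1 — V_th is the open-circuit voltage V_A - V_B (nothing connected across the terminals).
Nodal analysis, taking node 3 as the 0 V reference.
Source V1 fixes V_0 = 24 V.
KCL at each unknown node (sum of currents leaving = 0; resistances in Ω):
  Node 1: (V_1 - 24)/1300 + (V_1 - V_2)/1 + (V_1 - 0)/910 = 0
  Node 2: (V_2 - V_1)/1 + (V_2 - 0)/120 = 0
Collecting terms (coefficients in siemens):
  1.002·V_1 - 1·V_2 = 0.01846
  1.008·V_2 - 1·V_1 = 0
Determinant D = (1.002)(1.008) - (-1)(-1) = 0.01022
V_1 = [(0.01846)(1.008) - (-1)(0)]/D = 1.822 V
V_2 = [(1.002)(0) - (0.01846)(-1)]/D = 1.807 V
V_th = V_2 - V_3 = 1.807 - 0 = 1.807 V
Step 2 — R_th: zero the source — replace V1 by a short circuit (node 3 merges into node 0) — and find the resistance seen between A (node 2) and B (node 0).
Reduce the network between node 2 (A) and node 0 (B) by series/parallel combination:
  Rp1 = R1 ‖ R3 (parallel, both between nodes 0 and 1) = 1/(1/1300 + 1/910) = 535.3 Ω
  Rs1 = R2 + Rp1 (series, joined only at node 1) = 1 + 535.3 = 536.3 Ω
  Rp2 = R4 ‖ Rs1 (parallel, both between nodes 0 and 2) = 1/(1/120 + 1/536.3) = 98.06 Ω
R_th = 98.06 Ω

Final answer: V_th = 1.807 V, R_th = 98.06 Ω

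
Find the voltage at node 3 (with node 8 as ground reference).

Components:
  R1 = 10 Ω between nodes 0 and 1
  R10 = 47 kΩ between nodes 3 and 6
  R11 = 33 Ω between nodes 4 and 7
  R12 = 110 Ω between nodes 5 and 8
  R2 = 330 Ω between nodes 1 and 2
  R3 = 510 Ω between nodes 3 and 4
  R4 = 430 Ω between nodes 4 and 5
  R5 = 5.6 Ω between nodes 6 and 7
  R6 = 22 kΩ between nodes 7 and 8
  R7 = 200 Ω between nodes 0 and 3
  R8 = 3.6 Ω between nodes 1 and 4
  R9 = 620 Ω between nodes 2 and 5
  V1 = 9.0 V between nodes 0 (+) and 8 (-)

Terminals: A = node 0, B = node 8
Nodal analysis, taking node 8 as the 0 V reference.
Source V1 fixes V_0 = 9 V.
KCL at each unknown node (sum of currents leaving = 0; resistances in Ω):
  Node 1: (V_1 - 9)/10 + (V_1 - V_2)/330 + (V_1 - V_4)/3.6 = 0
  Node 2: (V_2 - V_1)/330 + (V_2 - V_5)/620 = 0
  Node 3: (V_3 - V_4)/510 + (V_3 - 9)/200 + (V_3 - V_6)/47000 = 0
  Node 4: (V_4 - V_3)/510 + (V_4 - V_5)/430 + (V_4 - V_1)/3.6 + (V_4 - V_7)/33 = 0
  Node 5: (V_5 - V_4)/430 + (V_5 - V_2)/620 + (V_5 - 0)/110 = 0
  Node 6: (V_6 - V_7)/5.6 + (V_6 - V_3)/47000 = 0
  Node 7: (V_7 - V_6)/5.6 + (V_7 - 0)/22000 + (V_7 - V_4)/33 = 0
Collecting terms (coefficients in siemens):
  0.3808·V_1 - 0.00303·V_2 - 0.2778·V_4 = 0.9
  0.004643·V_2 - 0.00303·V_1 - 0.001613·V_5 = 0
  0.006982·V_3 - 0.001961·V_4 - 0.00002128·V_6 = 0.045
  0.3124·V_4 - 0.2778·V_1 - 0.001961·V_3 - 0.002326·V_5 - 0.0303·V_7 = 0
  0.01303·V_5 - 0.001613·V_2 - 0.002326·V_4 = 0
  0.1786·V_6 - 0.00002128·V_3 - 0.1786·V_7 = 0
  0.2089·V_7 - 0.0303·V_4 - 0.1786·V_6 = 0
Solving these 7 simultaneous equations (Gaussian elimination) gives:
  V_1 = 8.784 V, V_2 = 6.556 V, V_3 = 8.924 V, V_4 = 8.731 V
  V_5 = 2.37 V, V_6 = 8.718 V, V_7 = 8.718 V
The requested potential is V_3 = 8.924 V.

Final answer: V_3 = 8.924 V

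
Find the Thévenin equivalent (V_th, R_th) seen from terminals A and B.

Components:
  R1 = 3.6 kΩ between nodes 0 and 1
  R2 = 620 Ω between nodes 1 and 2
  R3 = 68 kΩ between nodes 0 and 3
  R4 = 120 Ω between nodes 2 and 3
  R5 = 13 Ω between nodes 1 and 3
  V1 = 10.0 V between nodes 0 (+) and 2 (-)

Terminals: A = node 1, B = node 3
Step 1 — V_th is the open-circuit voltage V_A - V_B (nothing connected across the terminals).
Nodal analysis, taking node 2 as the 0 V reference.
Source V1 fixes V_0 = 10 V.
KCL at each unknown node (sum of currents leaving = 0; resistances in Ω):
  Node 1: (V_1 - 10)/3600 + (V_1 - 0)/620 + (V_1 - V_3)/13 = 0
  Node 3: (V_3 - 10)/68000 + (V_3 - 0)/120 + (V_3 - V_1)/13 = 0
Collecting terms (coefficients in siemens):
  0.07881·V_1 - 0.07692·V_3 = 0.002778
  0.08527·V_3 - 0.07692·V_1 = 0.0001471
Determinant D = (0.07881)(0.08527) - (-0.07692)(-0.07692) = 0.0008034
V_1 = [(0.002778)(0.08527) - (-0.07692)(0.0001471)]/D = 0.3089 V
V_3 = [(0.07881)(0.0001471) - (0.002778)(-0.07692)]/D = 0.2804 V
V_th = V_1 - V_3 = 0.3089 - 0.2804 = 0.02852 V
Step 2 — R_th: zero the source — replace V1 by a short circuit (node 2 merges into node 0) — and find the resistance seen between A (node 1) and B (node 3).
Reduce the network between node 1 (A) and node 3 (B) by series/parallel combination:
  Rp1 = R1 ‖ R2 (parallel, both between nodes 0 and 1) = 1/(1/3600 + 1/620) = 528.9 Ω
  Rp2 = R3 ‖ R4 (parallel, both between nodes 0 and 3) = 1/(1/68000 + 1/120) = 119.8 Ω
  Rs1 = Rp1 + Rp2 (series, joined only at node 0) = 528.9 + 119.8 = 648.7 Ω
  Rp3 = R5 ‖ Rs1 (parallel, both between nodes 1 and 3) = 1/(1/13 + 1/648.7) = 12.74 Ω
R_th = 12.74 Ω

Final answer: V_th = 0.02852 V, R_th = 12.74 Ω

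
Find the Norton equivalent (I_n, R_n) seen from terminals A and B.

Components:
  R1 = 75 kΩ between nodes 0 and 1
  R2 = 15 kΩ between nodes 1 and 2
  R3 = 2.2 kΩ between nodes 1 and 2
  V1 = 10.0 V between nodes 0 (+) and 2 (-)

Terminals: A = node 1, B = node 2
Find the Thévenin equivalent first; then I_n = V_th/R_th and R_n = R_th.
Step 1 — V_th is the open-circuit voltage V_A - V_B (nothing connected across the terminals).
Nodal analysis, taking node 2 as the 0 V reference.
Source V1 fixes V_0 = 10 V.
KCL at each unknown node (sum of currents leaving = 0; resistances in Ω):
  Node 1: (V_1 - 10)/75000 + (V_1 - 0)/15000 + (V_1 - 0)/2200 = 0
Collecting terms: 0.0005345 × V_1 = 0.0001333  =>  V_1 = 0.2494 V
V_th = V_1 - V_2 = 0.2494 - 0 = 0.2494 V
Step 2 — R_th: zero the source — replace V1 by a short circuit (node 2 merges into node 0) — and find the resistance seen between A (node 1) and B (node 0).
Reduce the network between node 1 (A) and node 0 (B) by series/parallel combination:
  Rp1 = R1 ‖ R2 ‖ R3 (parallel, all between nodes 0 and 1) = 1/(1/75000 + 1/15000 + 1/2200) = 1871 Ω
R_th = 1.871 kΩ
I_n = V_th/R_th = 0.2494/1871 = 0.0001333 A, and R_n = R_th = 1.871 kΩ

Final answer: I_n = 0.0001333 A, R_n = 1.871 kΩ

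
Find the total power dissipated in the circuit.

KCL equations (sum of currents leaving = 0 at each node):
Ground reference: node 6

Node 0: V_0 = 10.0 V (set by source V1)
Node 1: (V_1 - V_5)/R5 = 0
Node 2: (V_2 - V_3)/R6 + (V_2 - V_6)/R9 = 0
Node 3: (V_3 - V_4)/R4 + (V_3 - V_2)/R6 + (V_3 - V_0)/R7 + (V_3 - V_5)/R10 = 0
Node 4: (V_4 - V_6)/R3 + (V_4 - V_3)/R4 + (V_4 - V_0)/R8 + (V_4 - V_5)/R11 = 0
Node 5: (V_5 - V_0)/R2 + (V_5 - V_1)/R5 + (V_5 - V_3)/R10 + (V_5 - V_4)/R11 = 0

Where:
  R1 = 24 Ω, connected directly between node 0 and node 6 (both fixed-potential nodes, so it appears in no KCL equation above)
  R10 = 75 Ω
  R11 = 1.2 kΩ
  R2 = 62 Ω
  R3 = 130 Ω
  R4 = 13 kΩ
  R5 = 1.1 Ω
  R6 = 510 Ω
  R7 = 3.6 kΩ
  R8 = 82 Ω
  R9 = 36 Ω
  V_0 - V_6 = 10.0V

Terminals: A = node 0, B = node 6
Nodal analysis, taking node 6 as the 0 V reference.
Source V1 fixes V_0 = 10 V.
KCL at each unknown node (sum of currents leaving = 0; resistances in Ω):
  Node 1: (V_1 - V_5)/1.1 = 0
  Node 2: (V_2 - V_3)/510 + (V_2 - 0)/36 = 0
  Node 3: (V_3 - V_4)/13000 + (V_3 - V_2)/510 + (V_3 - 10)/3600 + (V_3 - V_5)/75 = 0
  Node 4: (V_4 - 0)/130 + (V_4 - V_3)/13000 + (V_4 - 10)/82 + (V_4 - V_5)/1200 = 0
  Node 5: (V_5 - 10)/62 + (V_5 - V_1)/1.1 + (V_5 - V_3)/75 + (V_5 - V_4)/1200 = 0
Collecting terms (coefficients in siemens):
  0.9091·V_1 - 0.9091·V_5 = 0
  0.02974·V_2 - 0.001961·V_3 = 0
  0.01565·V_3 - 0.001961·V_2 - 0.00007692·V_4 - 0.01333·V_5 = 0.002778
  0.0208·V_4 - 0.00007692·V_3 - 0.0008333·V_5 = 0.122
  0.9394·V_5 - 0.9091·V_1 - 0.01333·V_3 - 0.0008333·V_4 = 0.1613
Solving these 5 simultaneous equations (Gaussian elimination) gives:
  V_1 = 8.986 V, V_2 = 0.5229 V, V_3 = 7.93 V, V_4 = 6.253 V
  V_5 = 8.986 V
Power in each resistor, P = (ΔV)²/R:
  P_R1 = (10 - 0)²/24 = 4.167 W
  P_R2 = (10 - 8.986)²/62 = 0.01659 W
  P_R3 = (6.253 - 0)²/130 = 0.3008 W
  P_R4 = (7.93 - 6.253)²/13000 = 0.0002163 W
  P_R5 = (8.986 - 8.986)²/1.1 = 0 W
  P_R6 = (0.5229 - 7.93)²/510 = 0.1076 W
  P_R7 = (10 - 7.93)²/3600 = 0.00119 W
  P_R8 = (10 - 6.253)²/82 = 0.1712 W
  P_R9 = (0.5229 - 0)²/36 = 0.007594 W
  P_R10 = (7.93 - 8.986)²/75 = 0.01486 W
  P_R11 = (6.253 - 8.986)²/1200 = 0.006224 W
P_total = P_R1 + P_R2 + P_R3 + P_R4 + P_R5 + P_R6 + P_R7 + P_R8 + P_R9 + P_R10 + P_R11 = 4.793 W

Final answer: 4.793 W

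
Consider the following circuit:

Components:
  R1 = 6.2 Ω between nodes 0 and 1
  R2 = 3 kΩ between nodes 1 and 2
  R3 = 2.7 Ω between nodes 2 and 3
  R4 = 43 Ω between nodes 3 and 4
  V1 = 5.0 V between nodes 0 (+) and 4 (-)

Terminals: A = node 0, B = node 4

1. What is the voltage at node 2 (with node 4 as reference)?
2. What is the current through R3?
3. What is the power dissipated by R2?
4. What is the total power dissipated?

Nodal analysis, taking node 4 as the 0 V reference.
Source V1 fixes V_0 = 5 V.
KCL at each unknown node (sum of currents leaving = 0; resistances in Ω):
  Node 1: (V_1 - 5)/6.2 + (V_1 - V_2)/3000 = 0
  Node 2: (V_2 - V_1)/3000 + (V_2 - V_3)/2.7 = 0
  Node 3: (V_3 - V_2)/2.7 + (V_3 - 0)/43 = 0
Collecting terms (coefficients in siemens):
  0.1616·V_1 - 0.0003333·V_2 = 0.8065
  0.3707·V_2 - 0.0003333·V_1 - 0.3704·V_3 = 0
  0.3936·V_3 - 0.3704·V_2 = 0
Solving these 3 simultaneous equations (Gaussian elimination) gives:
  V_1 = 4.99 V, V_2 = 0.07487 V, V_3 = 0.07045 V
Part 1:
  Read off the nodal solution: V_2 = 0.07487 V
Part 2:
  I_R3 = (V_2 - V_3)/R3 = (0.07487 - 0.07045)/2.7 = 0.001638 A
  Magnitude: I_R3 = 0.001638 A
Part 3:
  I_R2 = (V_1 - V_2)/R2 = (4.99 - 0.07487)/3000 = 0.001638 A
  P_R2 = I_R2² × R2 = (0.001638)² × 3000 = 0.008052 W
Part 4:
  Power in each resistor, P = (ΔV)²/R:
    P_R1 = (5 - 4.99)²/6.2 = 0.00001664 W
    P_R2 = (4.99 - 0.07487)²/3000 = 0.008052 W
    P_R3 = (0.07487 - 0.07045)²/2.7 = 0.000007247 W
    P_R4 = (0.07045 - 0)²/43 = 0.0001154 W
  P_total = P_R1 + P_R2 + P_R3 + P_R4 = 0.008192 W

Final answers:
1. V_2 = 0.07487 V
2. I_R3 = 0.001638 A
3. P_R2 = 0.008052 W
4. P_total = 0.008192 W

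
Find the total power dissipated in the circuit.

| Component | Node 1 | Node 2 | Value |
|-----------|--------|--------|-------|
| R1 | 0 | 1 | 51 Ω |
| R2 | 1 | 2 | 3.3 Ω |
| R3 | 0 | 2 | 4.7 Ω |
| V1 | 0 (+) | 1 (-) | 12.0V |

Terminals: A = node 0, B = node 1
Nodal analysis, taking node 1 as the 0 V reference.
Source V1 fixes V_0 = 12 V.
KCL at each unknown node (sum of currents leaving = 0; resistances in Ω):
  Node 2: (V_2 - 0)/3.3 + (V_2 - 12)/4.7 = 0
Collecting terms: 0.5158 × V_2 = 2.553  =>  V_2 = 4.95 V
Power in each resistor, P = (ΔV)²/R:
  P_R1 = (12 - 0)²/51 = 2.824 W
  P_R2 = (0 - 4.95)²/3.3 = 7.425 W
  P_R3 = (12 - 4.95)²/4.7 = 10.57 W
P_total = P_R1 + P_R2 + P_R3 = 20.82 W

Final answer: 20.82 W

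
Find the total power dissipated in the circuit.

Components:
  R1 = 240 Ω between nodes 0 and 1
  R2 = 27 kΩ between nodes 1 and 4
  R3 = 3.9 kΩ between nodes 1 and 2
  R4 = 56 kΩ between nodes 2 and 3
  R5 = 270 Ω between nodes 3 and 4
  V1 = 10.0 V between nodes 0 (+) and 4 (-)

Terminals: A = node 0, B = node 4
Nodal analysis, taking node 4 as the 0 V reference.
Source V1 fixes V_0 = 10 V.
KCL at each unknown node (sum of currents leaving = 0; resistances in Ω):
  Node 1: (V_1 - 10)/240 + (V_1 - 0)/27000 + (V_1 - V_2)/3900 = 0
  Node 2: (V_2 - V_1)/3900 + (V_2 - V_3)/56000 = 0
  Node 3: (V_3 - V_2)/56000 + (V_3 - 0)/270 = 0
Collecting terms (coefficients in siemens):
  0.00446·V_1 - 0.0002564·V_2 = 0.04167
  0.0002743·V_2 - 0.0002564·V_1 - 0.00001786·V_3 = 0
  0.003722·V_3 - 0.00001786·V_2 = 0
Solving these 3 simultaneous equations (Gaussian elimination) gives:
  V_1 = 9.873 V, V_2 = 9.233 V, V_3 = 0.0443 V
Power in each resistor, P = (ΔV)²/R:
  P_R1 = (10 - 9.873)²/240 = 0.00006735 W
  P_R2 = (9.873 - 0)²/27000 = 0.00361 W
  P_R3 = (9.873 - 9.233)²/3900 = 0.000105 W
  P_R4 = (9.233 - 0.0443)²/56000 = 0.001508 W
  P_R5 = (0.0443 - 0)²/270 = 0.000007269 W
P_total = P_R1 + P_R2 + P_R3 + P_R4 + P_R5 = 0.005297 W

Final answer: 0.005297 W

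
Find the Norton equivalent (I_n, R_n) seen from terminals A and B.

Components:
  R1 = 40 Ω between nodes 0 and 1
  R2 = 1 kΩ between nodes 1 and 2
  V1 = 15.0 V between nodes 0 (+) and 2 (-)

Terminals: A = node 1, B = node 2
Find the Thévenin equivalent first; then I_n = V_th/R_th and R_n = R_th.
Step 1 — V_th is the open-circuit voltage V_A - V_B (nothing connected across the terminals).
Nodal analysis, taking node 2 as the 0 V reference.
Source V1 fixes V_0 = 15 V.
KCL at each unknown node (sum of currents leaving = 0; resistances in Ω):
  Node 1: (V_1 - 15)/40 + (V_1 - 0)/1000 = 0
Collecting terms: 0.026 × V_1 = 0.375  =>  V_1 = 14.42 V
V_th = V_1 - V_2 = 14.42 - 0 = 14.42 V
Step 2 — R_th: zero the source — replace V1 by a short circuit (node 2 merges into node 0) — and find the resistance seen between A (node 1) and B (node 0).
Reduce the network between node 1 (A) and node 0 (B) by series/parallel combination:
  Rp1 = R1 ‖ R2 (parallel, both between nodes 0 and 1) = 1/(1/40 + 1/1000) = 38.46 Ω
R_th = 38.46 Ω
I_n = V_th/R_th = 14.42/38.46 = 0.375 A, and R_n = R_th = 38.46 Ω

Final answer: I_n = 0.375 A, R_n = 38.46 Ω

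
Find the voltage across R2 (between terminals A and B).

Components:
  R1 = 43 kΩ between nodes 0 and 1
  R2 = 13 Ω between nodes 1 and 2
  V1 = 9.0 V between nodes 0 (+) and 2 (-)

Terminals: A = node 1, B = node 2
R1 and R2 are in series across V1 (node 0 → node 1 → node 2), and the output A–B is taken across R2, so this is a voltage divider.
Series current: I = V1/(R1 + R2) = 9/(43000 + 13) = 9/43010 = 0.0002092 A
V_R2 = I × R2 = V1 × R2/(R1 + R2) = 9 × 13/43010 = 0.00272 V

Final answer: 0.00272 V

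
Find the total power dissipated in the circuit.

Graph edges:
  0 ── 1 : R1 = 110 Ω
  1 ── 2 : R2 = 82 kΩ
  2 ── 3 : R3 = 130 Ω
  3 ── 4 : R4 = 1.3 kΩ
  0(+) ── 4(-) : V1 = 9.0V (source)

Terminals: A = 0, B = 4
Nodal analysis, taking node 4 as the 0 V reference.
Source V1 fixes V_0 = 9 V.
KCL at each unknown node (sum of currents leaving = 0; resistances in Ω):
  Node 1: (V_1 - 9)/110 + (V_1 - V_2)/82000 = 0
  Node 2: (V_2 - V_1)/82000 + (V_2 - V_3)/130 = 0
  Node 3: (V_3 - V_2)/130 + (V_3 - 0)/1300 = 0
Collecting terms (coefficients in siemens):
  0.009103·V_1 - 0.0000122·V_2 = 0.08182
  0.007705·V_2 - 0.0000122·V_1 - 0.007692·V_3 = 0
  0.008462·V_3 - 0.007692·V_2 = 0
Solving these 3 simultaneous equations (Gaussian elimination) gives:
  V_1 = 8.988 V, V_2 = 0.1541 V, V_3 = 0.1401 V
Power in each resistor, P = (ΔV)²/R:
  P_R1 = (9 - 8.988)²/110 = 0.000001277 W
  P_R2 = (8.988 - 0.1541)²/82000 = 0.0009517 W
  P_R3 = (0.1541 - 0.1401)²/130 = 0.000001509 W
  P_R4 = (0.1401 - 0)²/1300 = 0.00001509 W
P_total = P_R1 + P_R2 + P_R3 + P_R4 = 0.0009696 W

Final answer: 0.0009696 W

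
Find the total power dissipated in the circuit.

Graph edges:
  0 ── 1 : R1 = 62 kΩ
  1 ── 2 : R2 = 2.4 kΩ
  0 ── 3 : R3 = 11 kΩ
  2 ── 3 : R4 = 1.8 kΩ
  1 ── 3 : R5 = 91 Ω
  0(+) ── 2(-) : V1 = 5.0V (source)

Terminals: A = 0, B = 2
Nodal analysis, taking node 2 as the 0 V reference.
Source V1 fixes V_0 = 5 V.
KCL at each unknown node (sum of currents leaving = 0; resistances in Ω):
  Node 1: (V_1 - 5)/62000 + (V_1 - 0)/2400 + (V_1 - V_3)/91 = 0
  Node 3: (V_3 - 5)/11000 + (V_3 - 0)/1800 + (V_3 - V_1)/91 = 0
Collecting terms (coefficients in siemens):
  0.01142·V_1 - 0.01099·V_3 = 0.00008065
  0.01164·V_3 - 0.01099·V_1 = 0.0004545
Determinant D = (0.01142)(0.01164) - (-0.01099)(-0.01099) = 0.00001214
V_1 = [(0.00008065)(0.01164) - (-0.01099)(0.0004545)]/D = 0.4888 V
V_3 = [(0.01142)(0.0004545) - (0.00008065)(-0.01099)]/D = 0.5007 V
Power in each resistor, P = (ΔV)²/R:
  P_R1 = (5 - 0.4888)²/62000 = 0.0003282 W
  P_R2 = (0.4888 - 0)²/2400 = 0.00009953 W
  P_R3 = (5 - 0.5007)²/11000 = 0.00184 W
  P_R4 = (0 - 0.5007)²/1800 = 0.0001393 W
  P_R5 = (0.4888 - 0.5007)²/91 = 0.000001559 W
P_total = P_R1 + P_R2 + P_R3 + P_R4 + P_R5 = 0.002409 W

Final answer: 0.002409 W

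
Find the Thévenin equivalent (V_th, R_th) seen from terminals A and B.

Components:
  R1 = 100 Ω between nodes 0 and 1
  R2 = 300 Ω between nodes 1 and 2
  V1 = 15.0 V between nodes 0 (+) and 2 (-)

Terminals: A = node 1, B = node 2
Step 1 — V_th is the open-circuit voltage V_A - V_B (nothing connected across the terminals).
Nodal analysis, taking node 2 as the 0 V reference.
Source V1 fixes V_0 = 15 V.
KCL at each unknown node (sum of currents leaving = 0; resistances in Ω):
  Node 1: (V_1 - 15)/100 + (V_1 - 0)/300 = 0
Collecting terms: 0.01333 × V_1 = 0.15  =>  V_1 = 11.25 V
V_th = V_1 - V_2 = 11.25 - 0 = 11.25 V
Step 2 — R_th: zero the source — replace V1 by a short circuit (node 2 merges into node 0) — and find the resistance seen between A (node 1) and B (node 0).
Reduce the network between node 1 (A) and node 0 (B) by series/parallel combination:
  Rp1 = R1 ‖ R2 (parallel, both between nodes 0 and 1) = 1/(1/100 + 1/300) = 75 Ω
R_th = 75 Ω

Final answer: V_th = 11.25 V, R_th = 75 Ω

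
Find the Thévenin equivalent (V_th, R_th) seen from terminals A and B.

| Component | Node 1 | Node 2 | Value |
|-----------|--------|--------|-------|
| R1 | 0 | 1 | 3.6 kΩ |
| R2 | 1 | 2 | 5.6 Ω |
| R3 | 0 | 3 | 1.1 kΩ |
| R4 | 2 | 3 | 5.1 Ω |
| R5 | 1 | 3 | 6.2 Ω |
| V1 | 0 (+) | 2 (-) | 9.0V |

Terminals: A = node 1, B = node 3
Step 1 — V_th is the open-circuit voltage V_A - V_B (nothing connected across the terminals).
Nodal analysis, taking node 2 as the 0 V reference.
Source V1 fixes V_0 = 9 V.
KCL at each unknown node (sum of currents leaving = 0; resistances in Ω):
  Node 1: (V_1 - 9)/3600 + (V_1 - 0)/5.6 + (V_1 - V_3)/6.2 = 0
  Node 3: (V_3 - 9)/1100 + (V_3 - 0)/5.1 + (V_3 - V_1)/6.2 = 0
Collecting terms (coefficients in siemens):
  0.3401·V_1 - 0.1613·V_3 = 0.0025
  0.3583·V_3 - 0.1613·V_1 = 0.008182
Determinant D = (0.3401)(0.3583) - (-0.1613)(-0.1613) = 0.09585
V_1 = [(0.0025)(0.3583) - (-0.1613)(0.008182)]/D = 0.02311 V
V_3 = [(0.3401)(0.008182) - (0.0025)(-0.1613)]/D = 0.03324 V
V_th = V_1 - V_3 = 0.02311 - 0.03324 = -0.01013 V
Step 2 — R_th: zero the source — replace V1 by a short circuit (node 2 merges into node 0) — and find the resistance seen between A (node 1) and B (node 3).
Reduce the network between node 1 (A) and node 3 (B) by series/parallel combination:
  Rp1 = R1 ‖ R2 (parallel, both between nodes 0 and 1) = 1/(1/3600 + 1/5.6) = 5.591 Ω
  Rp2 = R3 ‖ R4 (parallel, both between nodes 0 and 3) = 1/(1/1100 + 1/5.1) = 5.076 Ω
  Rs1 = Rp1 + Rp2 (series, joined only at node 0) = 5.591 + 5.076 = 10.67 Ω
  Rp3 = R5 ‖ Rs1 (parallel, both between nodes 1 and 3) = 1/(1/6.2 + 1/10.67) = 3.921 Ω
R_th = 3.921 Ω

Final answer: V_th = -0.01013 V, R_th = 3.921 Ω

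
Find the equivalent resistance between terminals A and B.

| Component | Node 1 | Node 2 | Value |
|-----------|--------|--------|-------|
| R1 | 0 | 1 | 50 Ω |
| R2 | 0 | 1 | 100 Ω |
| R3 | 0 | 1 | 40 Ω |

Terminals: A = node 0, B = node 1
Reduce the network between node 0 (A) and node 1 (B) by series/parallel combination:
  Rp1 = R1 ‖ R2 ‖ R3 (parallel, all between nodes 0 and 1) = 1/(1/50 + 1/100 + 1/40) = 18.18 Ω
R_eq = 18.18 Ω

Final answer: 18.18 Ω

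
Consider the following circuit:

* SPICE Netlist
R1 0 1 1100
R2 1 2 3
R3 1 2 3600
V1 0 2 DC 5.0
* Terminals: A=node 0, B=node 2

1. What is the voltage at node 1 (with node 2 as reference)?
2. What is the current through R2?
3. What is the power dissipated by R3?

Nodal analysis, taking node 2 as the 0 V reference.
Source V1 fixes V_0 = 5 V.
KCL at each unknown node (sum of currents leaving = 0; resistances in Ω):
  Node 1: (V_1 - 5)/1100 + (V_1 - 0)/3 + (V_1 - 0)/3600 = 0
Collecting terms: 0.3345 × V_1 = 0.004545  =>  V_1 = 0.01359 V
Part 1:
  Read off the nodal solution: V_1 = 0.01359 V
Part 2:
  I_R2 = (V_1 - V_2)/R2 = (0.01359 - 0)/3 = 0.004529 A
  Magnitude: I_R2 = 0.004529 A
Part 3:
  I_R3 = (V_1 - V_2)/R3 = (0.01359 - 0)/3600 = 0.000003774 A
  P_R3 = I_R3² × R3 = (0.000003774)² × 3600 = 0.00000005129 W

Final answers:
1. V_1 = 0.01359 V
2. I_R2 = 0.004529 A
3. P_R3 = 5.129e-08 W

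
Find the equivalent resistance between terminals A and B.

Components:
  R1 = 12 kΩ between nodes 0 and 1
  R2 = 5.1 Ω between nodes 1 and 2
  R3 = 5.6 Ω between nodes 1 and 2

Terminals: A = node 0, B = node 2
Reduce the network between node 0 (A) and node 2 (B) by series/parallel combination:
  Rp1 = R2 ‖ R3 (parallel, both between nodes 1 and 2) = 1/(1/5.1 + 1/5.6) = 2.669 Ω
  Rs1 = R1 + Rp1 (series, joined only at node 1) = 12000 + 2.669 = 12000 Ω
R_eq = 12 kΩ

Final answer: 12 kΩ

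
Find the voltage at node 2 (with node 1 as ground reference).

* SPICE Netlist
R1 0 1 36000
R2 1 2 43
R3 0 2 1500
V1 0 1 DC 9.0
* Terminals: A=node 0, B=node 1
Nodal analysis, taking node 1 as the 0 V reference.
Source V1 fixes V_0 = 9 V.
KCL at each unknown node (sum of currents leaving = 0; resistances in Ω):
  Node 2: (V_2 - 0)/43 + (V_2 - 9)/1500 = 0
Collecting terms: 0.02392 × V_2 = 0.006  =>  V_2 = 0.2508 V
The requested potential is V_2 = 0.2508 V.

Final answer: V_2 = 0.2508 V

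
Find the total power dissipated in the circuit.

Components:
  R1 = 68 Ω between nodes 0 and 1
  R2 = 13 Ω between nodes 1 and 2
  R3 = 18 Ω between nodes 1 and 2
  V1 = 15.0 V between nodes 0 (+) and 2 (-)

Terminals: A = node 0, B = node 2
Nodal analysis, taking node 2 as the 0 V reference.
Source V1 fixes V_0 = 15 V.
KCL at each unknown node (sum of currents leaving = 0; resistances in Ω):
  Node 1: (V_1 - 15)/68 + (V_1 - 0)/13 + (V_1 - 0)/18 = 0
Collecting terms: 0.1472 × V_1 = 0.2206  =>  V_1 = 1.499 V
Power in each resistor, P = (ΔV)²/R:
  P_R1 = (15 - 1.499)²/68 = 2.681 W
  P_R2 = (1.499 - 0)²/13 = 0.1728 W
  P_R3 = (1.499 - 0)²/18 = 0.1248 W
P_total = P_R1 + P_R2 + P_R3 = 2.978 W

Final answer: 2.978 W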